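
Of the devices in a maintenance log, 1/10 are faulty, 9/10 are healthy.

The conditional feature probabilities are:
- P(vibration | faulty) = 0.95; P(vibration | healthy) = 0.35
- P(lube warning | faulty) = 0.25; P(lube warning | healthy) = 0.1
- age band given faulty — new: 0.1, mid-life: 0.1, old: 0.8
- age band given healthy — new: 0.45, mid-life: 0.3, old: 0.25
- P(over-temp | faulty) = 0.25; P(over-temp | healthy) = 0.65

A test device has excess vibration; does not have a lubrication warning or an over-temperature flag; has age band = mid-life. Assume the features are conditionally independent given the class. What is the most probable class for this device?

faulty: 0.1 × 0.95 × (1−0.25) × 0.1 × (1−0.25) = 0.00534375
healthy: 0.9 × 0.35 × (1−0.1) × 0.3 × (1−0.65) = 0.0297675
Highest score → healthy.

healthy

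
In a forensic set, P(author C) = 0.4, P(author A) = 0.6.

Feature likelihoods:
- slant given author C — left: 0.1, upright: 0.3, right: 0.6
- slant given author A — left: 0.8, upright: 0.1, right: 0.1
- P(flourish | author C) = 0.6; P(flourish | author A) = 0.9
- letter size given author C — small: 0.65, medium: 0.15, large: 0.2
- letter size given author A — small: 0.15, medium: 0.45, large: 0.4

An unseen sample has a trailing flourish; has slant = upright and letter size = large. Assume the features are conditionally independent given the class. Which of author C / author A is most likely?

author C: 0.4 × 0.3 × 0.6 × 0.2 = 0.0144
author A: 0.6 × 0.1 × 0.9 × 0.4 = 0.0216
Highest score → author A.

author A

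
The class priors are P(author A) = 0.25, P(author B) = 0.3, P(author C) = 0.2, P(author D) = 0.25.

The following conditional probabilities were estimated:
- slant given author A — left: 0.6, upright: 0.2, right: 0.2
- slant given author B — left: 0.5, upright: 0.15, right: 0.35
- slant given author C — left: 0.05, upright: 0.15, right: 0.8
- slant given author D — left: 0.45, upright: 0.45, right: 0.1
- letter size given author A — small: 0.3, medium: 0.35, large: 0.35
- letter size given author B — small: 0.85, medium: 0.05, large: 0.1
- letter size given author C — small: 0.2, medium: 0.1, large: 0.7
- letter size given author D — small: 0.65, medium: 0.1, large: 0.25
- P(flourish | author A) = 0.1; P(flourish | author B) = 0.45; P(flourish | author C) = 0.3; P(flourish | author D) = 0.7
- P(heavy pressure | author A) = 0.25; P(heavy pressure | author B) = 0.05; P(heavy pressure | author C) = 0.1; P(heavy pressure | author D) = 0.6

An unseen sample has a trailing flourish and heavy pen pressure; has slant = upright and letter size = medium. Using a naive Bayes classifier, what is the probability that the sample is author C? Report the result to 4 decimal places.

0.0170

author A: 0.25 × 0.2 × 0.35 × 0.1 × 0.25 = 0.0004375
author B: 0.3 × 0.15 × 0.05 × 0.45 × 0.05 = 0.000050625
author C: 0.2 × 0.15 × 0.1 × 0.3 × 0.1 = 0.00009
author D: 0.25 × 0.45 × 0.1 × 0.7 × 0.6 = 0.004725
P(author C | x) = 0.00009 / 0.005303125 ≈ 0.0170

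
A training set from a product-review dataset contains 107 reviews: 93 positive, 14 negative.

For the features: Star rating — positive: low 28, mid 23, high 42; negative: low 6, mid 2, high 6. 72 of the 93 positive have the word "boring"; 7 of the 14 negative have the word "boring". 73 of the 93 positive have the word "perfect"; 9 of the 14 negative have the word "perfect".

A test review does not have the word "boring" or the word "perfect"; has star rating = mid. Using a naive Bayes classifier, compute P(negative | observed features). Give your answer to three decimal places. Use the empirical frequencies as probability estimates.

0.242

positive: (93/107) × (23/93) × (21/93) × (20/93) ≈ 0.0104382
negative: (14/107) × (2/14) × (7/14) × (5/14) ≈ 0.00333778
P(negative | x) = 0.00333778 / 0.01377598 ≈ 0.242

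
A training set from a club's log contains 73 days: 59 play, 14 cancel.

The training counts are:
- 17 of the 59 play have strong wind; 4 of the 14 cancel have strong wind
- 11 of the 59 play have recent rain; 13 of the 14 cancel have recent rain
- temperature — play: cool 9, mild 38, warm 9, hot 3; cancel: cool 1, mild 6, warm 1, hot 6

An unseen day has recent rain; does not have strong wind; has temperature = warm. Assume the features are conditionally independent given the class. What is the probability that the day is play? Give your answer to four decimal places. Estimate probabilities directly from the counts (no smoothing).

0.6430

play: (59/73) × (42/59) × (11/59) × (9/59) ≈ 0.0163628
cancel: (14/73) × (10/14) × (13/14) × (1/14) ≈ 0.00908583
P(play | x) = 0.0163628 / 0.02544863 ≈ 0.6430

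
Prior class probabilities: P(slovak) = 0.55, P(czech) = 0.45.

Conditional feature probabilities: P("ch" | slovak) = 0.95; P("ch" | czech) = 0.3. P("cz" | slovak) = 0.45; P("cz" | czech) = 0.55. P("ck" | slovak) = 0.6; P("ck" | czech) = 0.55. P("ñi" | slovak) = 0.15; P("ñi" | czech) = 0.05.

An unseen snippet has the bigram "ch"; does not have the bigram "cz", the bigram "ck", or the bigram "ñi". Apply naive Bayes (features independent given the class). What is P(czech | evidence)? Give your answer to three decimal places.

slovak: 0.55 × 0.95 × (1−0.45) × (1−0.6) × (1−0.15) = 0.0977075
czech: 0.45 × 0.3 × (1−0.55) × (1−0.55) × (1−0.05) = 0.025970625
P(czech | x) = 0.025970625 / 0.123678125 ≈ 0.210

0.210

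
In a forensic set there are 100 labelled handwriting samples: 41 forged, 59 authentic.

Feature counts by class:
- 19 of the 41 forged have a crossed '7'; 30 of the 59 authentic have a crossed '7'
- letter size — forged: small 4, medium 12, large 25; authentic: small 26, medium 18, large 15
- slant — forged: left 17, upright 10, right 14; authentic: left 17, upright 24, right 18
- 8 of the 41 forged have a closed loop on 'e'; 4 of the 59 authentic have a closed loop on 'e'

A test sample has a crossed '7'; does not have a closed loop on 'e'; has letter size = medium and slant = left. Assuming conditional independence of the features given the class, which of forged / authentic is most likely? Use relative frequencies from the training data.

authentic

forged: (41/100) × (19/41) × (12/41) × (17/41) × (33/41) ≈ 0.0185586
authentic: (59/100) × (30/59) × (18/59) × (17/59) × (55/59) ≈ 0.0245838
Highest score → authentic.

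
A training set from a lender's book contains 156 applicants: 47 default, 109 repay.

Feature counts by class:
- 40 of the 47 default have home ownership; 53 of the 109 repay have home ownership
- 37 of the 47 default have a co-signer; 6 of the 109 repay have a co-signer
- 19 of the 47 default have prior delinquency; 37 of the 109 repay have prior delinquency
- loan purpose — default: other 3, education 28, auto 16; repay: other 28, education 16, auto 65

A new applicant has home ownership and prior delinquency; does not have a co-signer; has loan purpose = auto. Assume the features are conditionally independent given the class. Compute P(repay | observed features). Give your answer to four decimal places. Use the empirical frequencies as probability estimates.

default: (47/156) × (40/47) × (10/47) × (19/47) × (16/47) ≈ 0.00750785
repay: (109/156) × (53/109) × (103/109) × (37/109) × (65/109) ≈ 0.0649866
P(repay | x) = 0.0649866 / 0.07249445 ≈ 0.8964

0.8964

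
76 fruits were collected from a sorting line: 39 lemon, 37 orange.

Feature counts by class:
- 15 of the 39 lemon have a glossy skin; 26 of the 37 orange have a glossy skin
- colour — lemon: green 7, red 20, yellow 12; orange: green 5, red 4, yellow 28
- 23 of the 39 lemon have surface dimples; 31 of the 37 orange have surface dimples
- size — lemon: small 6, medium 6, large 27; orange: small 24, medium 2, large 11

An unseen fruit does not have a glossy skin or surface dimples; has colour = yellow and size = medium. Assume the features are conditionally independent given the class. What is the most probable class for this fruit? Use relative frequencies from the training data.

lemon: (39/76) × (24/39) × (12/39) × (16/39) × (6/39) ≈ 0.00613276
orange: (37/76) × (11/37) × (28/37) × (6/37) × (2/37) ≈ 0.000960093
Highest score → lemon.

lemon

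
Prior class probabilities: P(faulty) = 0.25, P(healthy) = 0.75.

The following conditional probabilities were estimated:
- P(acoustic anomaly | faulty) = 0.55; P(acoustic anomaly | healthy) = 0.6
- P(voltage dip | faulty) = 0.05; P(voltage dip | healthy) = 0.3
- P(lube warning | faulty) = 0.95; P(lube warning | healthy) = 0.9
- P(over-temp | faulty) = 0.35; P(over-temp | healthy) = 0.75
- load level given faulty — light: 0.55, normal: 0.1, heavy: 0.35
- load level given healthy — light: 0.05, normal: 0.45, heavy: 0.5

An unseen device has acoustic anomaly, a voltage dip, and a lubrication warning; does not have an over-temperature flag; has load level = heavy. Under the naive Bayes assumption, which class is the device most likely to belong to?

faulty: 0.25 × 0.55 × 0.05 × 0.95 × (1−0.35) × 0.35 = 0.001485859375
healthy: 0.75 × 0.6 × 0.3 × 0.9 × (1−0.75) × 0.5 = 0.0151875
Highest score → healthy.

healthy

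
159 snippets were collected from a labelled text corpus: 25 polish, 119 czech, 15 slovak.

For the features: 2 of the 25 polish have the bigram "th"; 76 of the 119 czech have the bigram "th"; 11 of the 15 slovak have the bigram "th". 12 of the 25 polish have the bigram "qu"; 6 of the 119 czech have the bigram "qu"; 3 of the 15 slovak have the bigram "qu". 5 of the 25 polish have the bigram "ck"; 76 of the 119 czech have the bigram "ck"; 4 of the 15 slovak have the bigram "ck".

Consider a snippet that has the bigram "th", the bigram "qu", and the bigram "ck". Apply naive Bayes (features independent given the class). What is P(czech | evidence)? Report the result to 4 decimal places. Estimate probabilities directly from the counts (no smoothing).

0.7586

polish: (25/159) × (2/25) × (12/25) × (5/25) ≈ 0.00120755
czech: (119/159) × (76/119) × (6/119) × (76/119) ≈ 0.0153917
slovak: (15/159) × (11/15) × (3/15) × (4/15) ≈ 0.00368973
P(czech | x) = 0.0153917 / 0.02028898 ≈ 0.7586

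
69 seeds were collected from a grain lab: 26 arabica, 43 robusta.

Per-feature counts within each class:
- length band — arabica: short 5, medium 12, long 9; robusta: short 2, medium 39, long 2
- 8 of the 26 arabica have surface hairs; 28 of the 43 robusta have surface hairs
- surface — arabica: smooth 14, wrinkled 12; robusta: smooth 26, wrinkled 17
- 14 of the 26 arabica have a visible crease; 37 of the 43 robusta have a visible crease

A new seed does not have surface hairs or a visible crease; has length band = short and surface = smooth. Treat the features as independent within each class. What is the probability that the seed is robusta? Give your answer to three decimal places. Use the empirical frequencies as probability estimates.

0.064

arabica: (26/69) × (5/26) × (18/26) × (14/26) × (12/26) ≈ 0.0124676
robusta: (43/69) × (2/43) × (15/43) × (26/43) × (6/43) ≈ 0.000853083
P(robusta | x) = 0.000853083 / 0.013320683 ≈ 0.064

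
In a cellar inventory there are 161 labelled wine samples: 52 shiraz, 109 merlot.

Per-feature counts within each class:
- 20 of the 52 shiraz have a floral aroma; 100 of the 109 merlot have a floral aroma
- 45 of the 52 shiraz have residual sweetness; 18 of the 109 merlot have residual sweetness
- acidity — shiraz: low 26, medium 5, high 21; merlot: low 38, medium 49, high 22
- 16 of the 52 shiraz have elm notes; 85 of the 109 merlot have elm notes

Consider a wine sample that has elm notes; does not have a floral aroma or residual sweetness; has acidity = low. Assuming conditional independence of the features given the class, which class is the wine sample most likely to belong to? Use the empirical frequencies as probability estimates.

merlot

shiraz: (52/161) × (32/52) × (7/52) × (26/52) × (16/52) ≈ 0.00411629
merlot: (109/161) × (9/109) × (91/109) × (38/109) × (85/109) ≈ 0.0126876
Highest score → merlot.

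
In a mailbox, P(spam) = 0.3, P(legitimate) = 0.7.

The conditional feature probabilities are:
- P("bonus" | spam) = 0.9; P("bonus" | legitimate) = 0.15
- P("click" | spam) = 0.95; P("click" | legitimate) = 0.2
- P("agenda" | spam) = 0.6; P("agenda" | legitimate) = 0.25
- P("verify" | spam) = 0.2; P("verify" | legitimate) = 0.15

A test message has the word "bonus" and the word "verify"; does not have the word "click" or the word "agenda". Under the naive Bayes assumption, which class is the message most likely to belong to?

spam: 0.3 × 0.9 × (1−0.95) × (1−0.6) × 0.2 = 0.00108
legitimate: 0.7 × 0.15 × (1−0.2) × (1−0.25) × 0.15 = 0.00945
Highest score → legitimate.

legitimate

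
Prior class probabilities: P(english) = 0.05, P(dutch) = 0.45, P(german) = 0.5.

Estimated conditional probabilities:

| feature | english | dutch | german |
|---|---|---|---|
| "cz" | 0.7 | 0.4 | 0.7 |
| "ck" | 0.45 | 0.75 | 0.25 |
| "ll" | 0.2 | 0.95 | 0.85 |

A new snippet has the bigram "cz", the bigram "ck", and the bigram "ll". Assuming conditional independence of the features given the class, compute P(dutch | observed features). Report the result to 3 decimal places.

english: 0.05 × 0.7 × 0.45 × 0.2 = 0.00315
dutch: 0.45 × 0.4 × 0.75 × 0.95 = 0.12825
german: 0.5 × 0.7 × 0.25 × 0.85 = 0.074375
P(dutch | x) = 0.12825 / 0.205775 ≈ 0.623

0.623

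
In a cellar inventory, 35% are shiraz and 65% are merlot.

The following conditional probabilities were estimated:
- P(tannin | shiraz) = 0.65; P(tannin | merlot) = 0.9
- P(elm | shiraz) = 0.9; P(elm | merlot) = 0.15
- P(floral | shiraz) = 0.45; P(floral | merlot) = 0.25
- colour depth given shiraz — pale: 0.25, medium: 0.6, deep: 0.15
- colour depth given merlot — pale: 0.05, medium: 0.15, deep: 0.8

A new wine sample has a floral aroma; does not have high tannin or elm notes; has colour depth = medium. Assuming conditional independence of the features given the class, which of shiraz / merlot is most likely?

shiraz: 0.35 × (1−0.65) × (1−0.9) × 0.45 × 0.6 = 0.0033075
merlot: 0.65 × (1−0.9) × (1−0.15) × 0.25 × 0.15 = 0.002071875
Highest score → shiraz.

shiraz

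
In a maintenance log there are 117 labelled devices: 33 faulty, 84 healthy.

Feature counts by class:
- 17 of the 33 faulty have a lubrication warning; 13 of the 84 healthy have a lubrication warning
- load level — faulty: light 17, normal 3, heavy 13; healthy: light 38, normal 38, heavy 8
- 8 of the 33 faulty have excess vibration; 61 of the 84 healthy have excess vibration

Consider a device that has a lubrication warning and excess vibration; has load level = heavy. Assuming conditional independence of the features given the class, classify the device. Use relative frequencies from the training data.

faulty: (33/117) × (17/33) × (13/33) × (8/33) ≈ 0.0138761
healthy: (84/117) × (13/84) × (8/84) × (61/84) ≈ 0.00768456
Highest score → faulty.

faulty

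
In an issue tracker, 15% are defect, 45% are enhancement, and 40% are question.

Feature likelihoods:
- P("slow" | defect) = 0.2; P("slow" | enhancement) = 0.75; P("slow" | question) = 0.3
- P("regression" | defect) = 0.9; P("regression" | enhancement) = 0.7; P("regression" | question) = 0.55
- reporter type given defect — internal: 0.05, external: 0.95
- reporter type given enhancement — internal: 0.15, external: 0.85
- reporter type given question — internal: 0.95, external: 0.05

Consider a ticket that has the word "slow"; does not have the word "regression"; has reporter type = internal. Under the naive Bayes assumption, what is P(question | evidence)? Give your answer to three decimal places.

0.770

defect: 0.15 × 0.2 × (1−0.9) × 0.05 = 0.00015
enhancement: 0.45 × 0.75 × (1−0.7) × 0.15 = 0.0151875
question: 0.4 × 0.3 × (1−0.55) × 0.95 = 0.0513
P(question | x) = 0.0513 / 0.0666375 ≈ 0.770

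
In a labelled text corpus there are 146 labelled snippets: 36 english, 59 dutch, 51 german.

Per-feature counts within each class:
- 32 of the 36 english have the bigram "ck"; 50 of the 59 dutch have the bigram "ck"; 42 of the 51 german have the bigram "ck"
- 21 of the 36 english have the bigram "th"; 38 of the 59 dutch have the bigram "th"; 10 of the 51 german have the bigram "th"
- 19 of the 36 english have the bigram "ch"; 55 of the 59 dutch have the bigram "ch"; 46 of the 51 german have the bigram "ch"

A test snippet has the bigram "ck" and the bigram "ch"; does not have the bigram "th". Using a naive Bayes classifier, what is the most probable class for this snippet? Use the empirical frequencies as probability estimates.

english: (36/146) × (32/36) × (15/36) × (19/36) ≈ 0.0481989
dutch: (59/146) × (50/59) × (21/59) × (55/59) ≈ 0.113631
german: (51/146) × (42/51) × (41/51) × (46/51) ≈ 0.208592
Highest score → german.

german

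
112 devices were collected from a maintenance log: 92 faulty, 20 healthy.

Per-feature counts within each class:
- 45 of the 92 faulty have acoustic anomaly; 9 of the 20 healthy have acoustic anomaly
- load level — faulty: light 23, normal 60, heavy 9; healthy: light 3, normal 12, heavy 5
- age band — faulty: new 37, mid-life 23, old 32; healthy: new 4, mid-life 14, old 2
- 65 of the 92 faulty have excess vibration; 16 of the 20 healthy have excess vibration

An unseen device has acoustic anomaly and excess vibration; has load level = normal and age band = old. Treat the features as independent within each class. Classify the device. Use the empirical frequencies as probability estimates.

faulty: (92/112) × (45/92) × (60/92) × (32/92) × (65/92) ≈ 0.064394
healthy: (20/112) × (9/20) × (12/20) × (2/20) × (16/20) ≈ 0.00385714
Highest score → faulty.

faulty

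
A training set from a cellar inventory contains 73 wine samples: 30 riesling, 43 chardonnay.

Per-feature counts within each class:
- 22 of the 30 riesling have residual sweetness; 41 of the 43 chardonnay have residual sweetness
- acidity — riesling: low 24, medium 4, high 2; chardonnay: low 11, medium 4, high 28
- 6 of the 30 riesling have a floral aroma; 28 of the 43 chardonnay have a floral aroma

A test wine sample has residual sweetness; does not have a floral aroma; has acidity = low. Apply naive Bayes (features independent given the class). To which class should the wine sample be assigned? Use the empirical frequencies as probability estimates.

riesling: (30/73) × (22/30) × (24/30) × (24/30) ≈ 0.192877
chardonnay: (43/73) × (41/43) × (11/43) × (15/43) ≈ 0.0501197
Highest score → riesling.

riesling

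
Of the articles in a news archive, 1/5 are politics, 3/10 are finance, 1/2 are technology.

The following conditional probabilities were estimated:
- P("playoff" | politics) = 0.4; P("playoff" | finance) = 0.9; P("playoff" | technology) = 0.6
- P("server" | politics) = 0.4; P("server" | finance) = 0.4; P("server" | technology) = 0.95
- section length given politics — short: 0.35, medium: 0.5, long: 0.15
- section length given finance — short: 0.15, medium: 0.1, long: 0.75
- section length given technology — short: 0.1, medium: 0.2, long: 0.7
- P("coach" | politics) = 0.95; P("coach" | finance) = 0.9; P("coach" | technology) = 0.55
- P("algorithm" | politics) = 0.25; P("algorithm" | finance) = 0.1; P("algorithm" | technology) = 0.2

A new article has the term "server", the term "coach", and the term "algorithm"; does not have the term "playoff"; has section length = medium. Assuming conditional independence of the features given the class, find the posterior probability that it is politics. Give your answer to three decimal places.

politics: 0.2 × (1−0.4) × 0.4 × 0.5 × 0.95 × 0.25 = 0.0057
finance: 0.3 × (1−0.9) × 0.4 × 0.1 × 0.9 × 0.1 = 0.000108
technology: 0.5 × (1−0.6) × 0.95 × 0.2 × 0.55 × 0.2 = 0.00418
P(politics | x) = 0.0057 / 0.009988 ≈ 0.571

0.571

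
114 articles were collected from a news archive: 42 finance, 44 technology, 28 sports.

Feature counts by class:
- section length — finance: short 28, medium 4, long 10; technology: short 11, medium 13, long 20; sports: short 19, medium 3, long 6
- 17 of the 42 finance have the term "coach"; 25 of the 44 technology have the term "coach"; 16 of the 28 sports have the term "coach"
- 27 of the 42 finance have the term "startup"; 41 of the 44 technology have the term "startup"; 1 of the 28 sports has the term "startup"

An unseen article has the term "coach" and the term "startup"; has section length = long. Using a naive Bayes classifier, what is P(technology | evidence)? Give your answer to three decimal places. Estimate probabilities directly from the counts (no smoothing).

finance: (42/114) × (10/42) × (17/42) × (27/42) ≈ 0.0228249
technology: (44/114) × (20/44) × (25/44) × (41/44) ≈ 0.0928846
sports: (28/114) × (6/28) × (16/28) × (1/28) ≈ 0.00107411
P(technology | x) = 0.0928846 / 0.11678361 ≈ 0.795

0.795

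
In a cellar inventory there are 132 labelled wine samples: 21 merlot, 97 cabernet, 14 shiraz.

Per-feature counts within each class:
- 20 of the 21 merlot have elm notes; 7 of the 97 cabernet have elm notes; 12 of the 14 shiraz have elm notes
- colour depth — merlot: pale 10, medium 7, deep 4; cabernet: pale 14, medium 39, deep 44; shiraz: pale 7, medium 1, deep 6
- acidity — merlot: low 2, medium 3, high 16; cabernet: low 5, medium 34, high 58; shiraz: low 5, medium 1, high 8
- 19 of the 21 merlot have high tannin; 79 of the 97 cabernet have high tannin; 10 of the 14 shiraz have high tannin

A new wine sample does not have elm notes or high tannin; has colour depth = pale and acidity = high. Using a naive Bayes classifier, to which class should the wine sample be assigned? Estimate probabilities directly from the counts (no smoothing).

merlot: (21/132) × (1/21) × (10/21) × (16/21) × (2/21) ≈ 0.000261769
cabernet: (97/132) × (90/97) × (14/97) × (58/97) × (18/97) ≈ 0.010919
shiraz: (14/132) × (2/14) × (7/14) × (8/14) × (4/14) ≈ 0.00123686
Highest score → cabernet.

cabernet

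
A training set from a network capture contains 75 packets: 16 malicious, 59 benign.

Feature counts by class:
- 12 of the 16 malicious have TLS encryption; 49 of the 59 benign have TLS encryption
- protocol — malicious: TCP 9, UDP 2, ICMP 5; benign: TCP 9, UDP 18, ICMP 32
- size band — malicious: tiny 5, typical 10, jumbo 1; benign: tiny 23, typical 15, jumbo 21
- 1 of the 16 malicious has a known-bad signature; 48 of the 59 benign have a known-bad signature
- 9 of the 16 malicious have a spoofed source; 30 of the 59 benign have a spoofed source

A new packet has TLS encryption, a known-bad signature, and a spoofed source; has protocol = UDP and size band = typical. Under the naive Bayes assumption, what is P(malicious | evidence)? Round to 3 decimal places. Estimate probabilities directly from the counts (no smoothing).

0.021

malicious: (16/75) × (12/16) × (2/16) × (10/16) × (1/16) × (9/16) = 0.000439453125
benign: (59/75) × (49/59) × (18/59) × (15/59) × (48/59) × (30/59) ≈ 0.020963
P(malicious | x) = 0.000439453125 / 0.021402453125 ≈ 0.021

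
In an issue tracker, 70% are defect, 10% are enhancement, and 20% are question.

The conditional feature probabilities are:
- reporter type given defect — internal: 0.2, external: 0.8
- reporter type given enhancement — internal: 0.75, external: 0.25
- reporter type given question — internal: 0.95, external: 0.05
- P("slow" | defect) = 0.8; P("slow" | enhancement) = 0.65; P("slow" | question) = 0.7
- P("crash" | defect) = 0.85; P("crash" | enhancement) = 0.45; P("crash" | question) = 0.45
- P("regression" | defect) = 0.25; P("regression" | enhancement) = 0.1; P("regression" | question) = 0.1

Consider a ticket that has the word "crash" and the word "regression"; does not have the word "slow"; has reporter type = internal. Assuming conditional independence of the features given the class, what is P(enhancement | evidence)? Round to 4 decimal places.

defect: 0.7 × 0.2 × (1−0.8) × 0.85 × 0.25 = 0.00595
enhancement: 0.1 × 0.75 × (1−0.65) × 0.45 × 0.1 = 0.00118125
question: 0.2 × 0.95 × (1−0.7) × 0.45 × 0.1 = 0.002565
P(enhancement | x) = 0.00118125 / 0.00969625 ≈ 0.1218

0.1218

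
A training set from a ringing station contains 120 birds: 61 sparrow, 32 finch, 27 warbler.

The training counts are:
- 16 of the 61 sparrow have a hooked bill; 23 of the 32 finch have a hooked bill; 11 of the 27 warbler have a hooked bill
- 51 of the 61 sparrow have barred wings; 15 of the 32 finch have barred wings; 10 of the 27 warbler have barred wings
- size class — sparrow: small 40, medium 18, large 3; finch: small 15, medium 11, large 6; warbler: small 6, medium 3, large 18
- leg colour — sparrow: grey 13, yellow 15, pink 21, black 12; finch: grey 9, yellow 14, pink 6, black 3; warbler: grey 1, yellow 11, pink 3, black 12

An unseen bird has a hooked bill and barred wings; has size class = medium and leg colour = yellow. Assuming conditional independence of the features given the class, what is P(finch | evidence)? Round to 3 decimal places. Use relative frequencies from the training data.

sparrow: (61/120) × (16/61) × (51/61) × (18/61) × (15/61) ≈ 0.00808878
finch: (32/120) × (23/32) × (15/32) × (11/32) × (14/32) = 0.01351165771484375
warbler: (27/120) × (11/27) × (10/27) × (3/27) × (11/27) ≈ 0.00153686
P(finch | x) = 0.01351165771484375 / 0.02313729771484375 ≈ 0.584

0.584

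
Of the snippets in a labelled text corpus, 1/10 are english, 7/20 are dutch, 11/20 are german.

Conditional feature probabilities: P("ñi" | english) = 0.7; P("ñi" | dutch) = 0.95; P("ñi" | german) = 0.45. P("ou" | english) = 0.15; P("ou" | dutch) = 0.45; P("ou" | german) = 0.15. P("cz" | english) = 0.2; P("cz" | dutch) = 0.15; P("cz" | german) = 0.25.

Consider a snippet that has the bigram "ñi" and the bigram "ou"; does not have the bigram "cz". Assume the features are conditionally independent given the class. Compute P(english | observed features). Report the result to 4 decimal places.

0.0514

english: 0.1 × 0.7 × 0.15 × (1−0.2) = 0.0084
dutch: 0.35 × 0.95 × 0.45 × (1−0.15) = 0.12718125
german: 0.55 × 0.45 × 0.15 × (1−0.25) = 0.02784375
P(english | x) = 0.0084 / 0.163425 ≈ 0.0514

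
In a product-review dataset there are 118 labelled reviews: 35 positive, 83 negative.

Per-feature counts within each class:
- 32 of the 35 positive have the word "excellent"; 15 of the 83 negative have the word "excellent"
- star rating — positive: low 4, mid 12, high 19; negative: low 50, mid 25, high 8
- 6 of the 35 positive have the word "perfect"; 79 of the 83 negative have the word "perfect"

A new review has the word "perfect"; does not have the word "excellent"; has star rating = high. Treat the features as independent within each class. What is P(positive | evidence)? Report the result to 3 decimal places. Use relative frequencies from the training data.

positive: (35/118) × (3/35) × (19/35) × (6/35) ≈ 0.00236596
negative: (83/118) × (68/83) × (8/83) × (79/83) ≈ 0.0528674
P(positive | x) = 0.00236596 / 0.05523336 ≈ 0.043

0.043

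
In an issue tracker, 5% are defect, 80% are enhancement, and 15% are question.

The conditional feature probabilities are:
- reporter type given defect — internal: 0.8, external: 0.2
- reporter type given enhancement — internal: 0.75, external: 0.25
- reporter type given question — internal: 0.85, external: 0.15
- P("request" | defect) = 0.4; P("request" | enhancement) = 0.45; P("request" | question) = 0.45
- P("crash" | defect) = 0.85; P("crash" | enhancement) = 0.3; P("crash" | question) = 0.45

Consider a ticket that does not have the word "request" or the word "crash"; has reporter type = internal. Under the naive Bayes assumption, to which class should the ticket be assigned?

defect: 0.05 × 0.8 × (1−0.4) × (1−0.85) = 0.0036
enhancement: 0.8 × 0.75 × (1−0.45) × (1−0.3) = 0.231
question: 0.15 × 0.85 × (1−0.45) × (1−0.45) = 0.03856875
Highest score → enhancement.

enhancement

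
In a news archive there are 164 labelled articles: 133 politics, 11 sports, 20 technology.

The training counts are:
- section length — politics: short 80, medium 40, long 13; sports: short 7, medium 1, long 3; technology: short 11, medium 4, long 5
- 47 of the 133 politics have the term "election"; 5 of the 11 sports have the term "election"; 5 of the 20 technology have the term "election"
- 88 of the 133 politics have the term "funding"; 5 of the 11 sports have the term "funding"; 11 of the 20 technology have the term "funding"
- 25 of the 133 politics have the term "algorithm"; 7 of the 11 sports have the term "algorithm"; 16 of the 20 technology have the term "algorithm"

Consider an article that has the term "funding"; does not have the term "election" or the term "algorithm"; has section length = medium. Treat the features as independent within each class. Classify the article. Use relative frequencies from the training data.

politics: (133/164) × (40/133) × (86/133) × (88/133) × (108/133) ≈ 0.0847356
sports: (11/164) × (1/11) × (6/11) × (5/11) × (4/11) ≈ 0.000549743
technology: (20/164) × (4/20) × (15/20) × (11/20) × (4/20) ≈ 0.0020122
Highest score → politics.

politics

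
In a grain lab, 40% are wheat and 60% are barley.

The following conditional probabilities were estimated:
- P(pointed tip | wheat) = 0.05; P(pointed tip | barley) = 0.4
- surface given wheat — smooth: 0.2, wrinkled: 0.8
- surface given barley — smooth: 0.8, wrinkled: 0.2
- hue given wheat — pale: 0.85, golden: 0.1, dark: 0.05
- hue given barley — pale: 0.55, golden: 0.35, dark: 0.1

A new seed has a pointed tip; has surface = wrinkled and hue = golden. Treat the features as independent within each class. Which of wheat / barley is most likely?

barley

wheat: 0.4 × 0.05 × 0.8 × 0.1 = 0.0016
barley: 0.6 × 0.4 × 0.2 × 0.35 = 0.0168
Highest score → barley.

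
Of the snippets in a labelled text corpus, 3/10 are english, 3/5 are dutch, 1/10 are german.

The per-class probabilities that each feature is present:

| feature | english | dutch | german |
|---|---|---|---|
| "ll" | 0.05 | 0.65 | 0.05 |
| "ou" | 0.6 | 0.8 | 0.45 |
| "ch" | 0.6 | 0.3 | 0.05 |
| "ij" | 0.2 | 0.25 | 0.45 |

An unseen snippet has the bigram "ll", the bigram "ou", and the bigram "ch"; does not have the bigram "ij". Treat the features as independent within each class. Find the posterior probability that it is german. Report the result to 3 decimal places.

english: 0.3 × 0.05 × 0.6 × 0.6 × (1−0.2) = 0.00432
dutch: 0.6 × 0.65 × 0.8 × 0.3 × (1−0.25) = 0.0702
german: 0.1 × 0.05 × 0.45 × 0.05 × (1−0.45) = 0.000061875
P(german | x) = 0.000061875 / 0.074581875 ≈ 0.001

0.001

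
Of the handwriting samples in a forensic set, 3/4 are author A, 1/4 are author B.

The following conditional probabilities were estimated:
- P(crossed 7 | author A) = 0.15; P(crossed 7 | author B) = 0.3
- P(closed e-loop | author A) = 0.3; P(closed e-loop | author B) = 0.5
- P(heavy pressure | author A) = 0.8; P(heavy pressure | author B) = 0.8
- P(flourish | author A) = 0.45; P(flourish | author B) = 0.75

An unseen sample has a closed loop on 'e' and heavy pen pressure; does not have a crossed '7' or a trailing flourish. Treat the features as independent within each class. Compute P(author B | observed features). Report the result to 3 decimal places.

0.172

author A: 0.75 × (1−0.15) × 0.3 × 0.8 × (1−0.45) = 0.08415
author B: 0.25 × (1−0.3) × 0.5 × 0.8 × (1−0.75) = 0.0175
P(author B | x) = 0.0175 / 0.10165 ≈ 0.172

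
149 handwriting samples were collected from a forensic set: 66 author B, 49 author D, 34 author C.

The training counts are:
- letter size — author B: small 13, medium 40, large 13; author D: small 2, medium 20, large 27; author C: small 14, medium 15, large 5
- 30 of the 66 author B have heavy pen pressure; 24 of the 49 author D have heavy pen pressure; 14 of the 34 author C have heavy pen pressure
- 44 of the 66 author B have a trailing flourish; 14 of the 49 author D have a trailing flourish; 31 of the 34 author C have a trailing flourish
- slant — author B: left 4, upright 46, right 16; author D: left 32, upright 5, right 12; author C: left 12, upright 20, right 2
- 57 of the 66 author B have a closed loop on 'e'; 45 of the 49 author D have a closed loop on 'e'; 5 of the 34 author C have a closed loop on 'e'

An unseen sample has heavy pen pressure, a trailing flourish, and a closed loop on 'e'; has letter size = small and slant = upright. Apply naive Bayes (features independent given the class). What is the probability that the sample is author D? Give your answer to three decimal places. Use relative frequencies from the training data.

0.009

author B: (66/149) × (13/66) × (30/66) × (44/66) × (46/66) × (57/66) ≈ 0.0159143
author D: (49/149) × (2/49) × (24/49) × (14/49) × (5/49) × (45/49) ≈ 0.000176028
author C: (34/149) × (14/34) × (14/34) × (31/34) × (20/34) × (5/34) ≈ 0.00305152
P(author D | x) = 0.000176028 / 0.019141848 ≈ 0.009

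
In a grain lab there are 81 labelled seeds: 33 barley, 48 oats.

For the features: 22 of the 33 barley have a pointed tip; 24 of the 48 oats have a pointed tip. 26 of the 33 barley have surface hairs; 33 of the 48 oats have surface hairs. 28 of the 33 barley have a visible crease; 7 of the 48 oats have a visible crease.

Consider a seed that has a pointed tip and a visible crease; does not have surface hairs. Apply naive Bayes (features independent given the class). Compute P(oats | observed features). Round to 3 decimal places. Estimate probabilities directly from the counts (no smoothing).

barley: (33/81) × (22/33) × (7/33) × (28/33) ≈ 0.0488839
oats: (48/81) × (24/48) × (15/48) × (7/48) ≈ 0.0135031
P(oats | x) = 0.0135031 / 0.062387 ≈ 0.216

0.216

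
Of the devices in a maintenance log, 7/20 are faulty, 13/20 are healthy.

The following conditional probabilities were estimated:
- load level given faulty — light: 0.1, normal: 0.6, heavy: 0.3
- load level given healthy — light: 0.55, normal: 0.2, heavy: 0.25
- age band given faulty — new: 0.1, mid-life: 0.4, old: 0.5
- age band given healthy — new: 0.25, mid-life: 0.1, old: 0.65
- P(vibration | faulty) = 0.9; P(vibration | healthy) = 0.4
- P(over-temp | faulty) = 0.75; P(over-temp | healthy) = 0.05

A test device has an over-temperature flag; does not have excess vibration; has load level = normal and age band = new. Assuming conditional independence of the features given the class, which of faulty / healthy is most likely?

faulty

faulty: 0.35 × 0.6 × 0.1 × (1−0.9) × 0.75 = 0.001575
healthy: 0.65 × 0.2 × 0.25 × (1−0.4) × 0.05 = 0.000975
Highest score → faulty.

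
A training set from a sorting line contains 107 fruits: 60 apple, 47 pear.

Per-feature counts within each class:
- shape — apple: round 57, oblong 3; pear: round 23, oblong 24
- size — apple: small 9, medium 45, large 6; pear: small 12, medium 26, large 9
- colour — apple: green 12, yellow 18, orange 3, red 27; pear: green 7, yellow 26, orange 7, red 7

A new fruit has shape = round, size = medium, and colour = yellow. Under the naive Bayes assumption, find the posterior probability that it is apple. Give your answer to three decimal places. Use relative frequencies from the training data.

apple: (60/107) × (57/60) × (45/60) × (18/60) ≈ 0.11986
pear: (47/107) × (23/47) × (26/47) × (26/47) ≈ 0.0657802
P(apple | x) = 0.11986 / 0.1856402 ≈ 0.646

0.646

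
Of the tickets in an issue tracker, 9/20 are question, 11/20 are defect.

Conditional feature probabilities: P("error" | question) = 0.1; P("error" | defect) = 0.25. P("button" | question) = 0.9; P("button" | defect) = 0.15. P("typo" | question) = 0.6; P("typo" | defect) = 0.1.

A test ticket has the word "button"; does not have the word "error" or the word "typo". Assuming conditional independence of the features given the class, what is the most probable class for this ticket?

question: 0.45 × (1−0.1) × 0.9 × (1−0.6) = 0.1458
defect: 0.55 × (1−0.25) × 0.15 × (1−0.1) = 0.0556875
Highest score → question.

question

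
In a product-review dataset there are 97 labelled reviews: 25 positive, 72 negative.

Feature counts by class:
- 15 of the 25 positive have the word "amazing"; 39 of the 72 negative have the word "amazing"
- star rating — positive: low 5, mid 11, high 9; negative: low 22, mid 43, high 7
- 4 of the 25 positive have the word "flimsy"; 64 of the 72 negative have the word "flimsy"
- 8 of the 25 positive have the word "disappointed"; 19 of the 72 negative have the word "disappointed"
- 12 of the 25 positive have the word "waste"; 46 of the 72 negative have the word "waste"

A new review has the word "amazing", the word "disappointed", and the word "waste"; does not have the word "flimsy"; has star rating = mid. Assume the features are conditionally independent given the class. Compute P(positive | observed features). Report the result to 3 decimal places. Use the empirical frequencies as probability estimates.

0.661

positive: (25/97) × (15/25) × (11/25) × (21/25) × (8/25) × (12/25) ≈ 0.00877895
negative: (72/97) × (39/72) × (43/72) × (8/72) × (19/72) × (46/72) ≈ 0.00449814
P(positive | x) = 0.00877895 / 0.01327709 ≈ 0.661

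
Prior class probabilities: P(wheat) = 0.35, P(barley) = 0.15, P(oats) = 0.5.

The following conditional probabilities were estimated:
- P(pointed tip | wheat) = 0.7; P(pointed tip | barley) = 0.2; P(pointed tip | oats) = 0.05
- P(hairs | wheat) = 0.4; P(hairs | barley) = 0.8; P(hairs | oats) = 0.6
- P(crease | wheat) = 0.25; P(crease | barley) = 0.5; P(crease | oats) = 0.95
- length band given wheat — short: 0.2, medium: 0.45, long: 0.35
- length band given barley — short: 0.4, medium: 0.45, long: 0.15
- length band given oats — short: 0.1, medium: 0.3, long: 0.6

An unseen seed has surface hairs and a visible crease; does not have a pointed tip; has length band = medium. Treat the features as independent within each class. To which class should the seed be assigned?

wheat: 0.35 × (1−0.7) × 0.4 × 0.25 × 0.45 = 0.004725
barley: 0.15 × (1−0.2) × 0.8 × 0.5 × 0.45 = 0.0216
oats: 0.5 × (1−0.05) × 0.6 × 0.95 × 0.3 = 0.081225
Highest score → oats.

oats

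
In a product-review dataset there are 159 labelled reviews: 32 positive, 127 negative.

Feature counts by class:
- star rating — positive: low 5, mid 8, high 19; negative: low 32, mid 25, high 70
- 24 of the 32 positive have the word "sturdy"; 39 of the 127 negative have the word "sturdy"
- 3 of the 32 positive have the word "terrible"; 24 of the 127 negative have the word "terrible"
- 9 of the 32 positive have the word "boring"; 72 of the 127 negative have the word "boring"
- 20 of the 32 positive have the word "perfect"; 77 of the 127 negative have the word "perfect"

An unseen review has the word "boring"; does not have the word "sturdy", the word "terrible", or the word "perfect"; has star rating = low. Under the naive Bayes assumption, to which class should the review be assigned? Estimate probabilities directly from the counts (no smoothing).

positive: (32/159) × (5/32) × (8/32) × (29/32) × (9/32) × (12/32) ≈ 0.000751423
negative: (127/159) × (32/127) × (88/127) × (103/127) × (72/127) × (50/127) ≈ 0.0252441
Highest score → negative.

negative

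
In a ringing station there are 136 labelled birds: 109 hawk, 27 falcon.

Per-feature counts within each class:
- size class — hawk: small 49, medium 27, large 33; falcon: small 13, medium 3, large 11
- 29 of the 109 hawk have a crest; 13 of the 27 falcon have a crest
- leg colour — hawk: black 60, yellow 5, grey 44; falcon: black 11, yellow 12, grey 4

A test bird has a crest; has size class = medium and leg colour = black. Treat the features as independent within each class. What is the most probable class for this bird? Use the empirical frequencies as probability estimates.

hawk: (109/136) × (27/109) × (29/109) × (60/109) ≈ 0.0290751
falcon: (27/136) × (3/27) × (13/27) × (11/27) ≈ 0.00432704
Highest score → hawk.

hawk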